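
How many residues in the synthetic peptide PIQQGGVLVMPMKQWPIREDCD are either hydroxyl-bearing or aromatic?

1

Hydroxyl-bearing: S, T, Y. Aromatic: F, W, Y.
Hydroxyl-bearing residues here: none (0).
Aromatic residues here: W15 (1).
(Y belongs to both groups, but none appear in this sequence.) Total = 0 + 1 = 1.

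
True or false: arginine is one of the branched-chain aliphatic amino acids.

Valine (V), leucine (L), and isoleucine (I) are the branched-chain amino acids.
Arginine is not in this group.

False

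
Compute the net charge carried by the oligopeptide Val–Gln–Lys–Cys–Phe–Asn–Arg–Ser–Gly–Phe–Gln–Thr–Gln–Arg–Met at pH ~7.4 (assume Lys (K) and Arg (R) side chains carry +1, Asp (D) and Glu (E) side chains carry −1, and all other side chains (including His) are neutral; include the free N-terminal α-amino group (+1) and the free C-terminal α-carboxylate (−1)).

+3

Positive (K, R): Lys3, Arg7, Arg14 → +3.
Negative (D, E): none → −0.
The N-terminus (+1) and C-terminus (−1) cancel.
Net charge = (+3) + (−0) = +3.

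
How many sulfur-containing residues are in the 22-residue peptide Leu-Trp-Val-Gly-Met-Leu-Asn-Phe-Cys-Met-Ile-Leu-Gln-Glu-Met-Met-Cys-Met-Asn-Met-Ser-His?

Only Cys (C) and Met (M) have a sulfur atom in the side chain.
Matching residues: Met5, Cys9, Met10, Met15, Met16, Cys17, Met18, Met20.

8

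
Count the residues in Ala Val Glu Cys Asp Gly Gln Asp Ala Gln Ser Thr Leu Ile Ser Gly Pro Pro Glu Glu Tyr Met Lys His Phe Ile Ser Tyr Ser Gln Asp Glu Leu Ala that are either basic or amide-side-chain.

5

Basic: H, K, R. Amide-side-chain: N, Q.
Basic residues here: Lys23, His24 (2).
Amide-side-chain residues here: Gln7, Gln10, Gln30 (3).
The two groups share no amino acid, so total = 2 + 3 = 5.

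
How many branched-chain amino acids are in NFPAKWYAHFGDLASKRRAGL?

2

The BCAAs are Val, Leu, and Ile — aliphatic side chains with a branch point.
Matching residues: L13, L21.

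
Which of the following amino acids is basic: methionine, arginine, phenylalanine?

The basic amino acids are Lys (K), Arg (R), and His (H).
Of the listed options, only arginine belongs to this group.

arginine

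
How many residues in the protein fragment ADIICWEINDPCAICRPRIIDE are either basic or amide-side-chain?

Basic: H, K, R. Amide-side-chain: N, Q.
Basic residues here: R16, R18 (2).
Amide-side-chain residues here: N9 (1).
The two groups share no amino acid, so total = 2 + 1 = 3.

3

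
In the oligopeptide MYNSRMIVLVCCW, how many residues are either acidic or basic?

Acidic: D, E. Basic: H, K, R.
Acidic residues here: none (0).
Basic residues here: R5 (1).
The two groups share no amino acid, so total = 0 + 1 = 1.

1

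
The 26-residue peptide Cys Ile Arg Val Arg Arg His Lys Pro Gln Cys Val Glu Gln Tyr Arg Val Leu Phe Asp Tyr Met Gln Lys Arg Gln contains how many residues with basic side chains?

8

The basic amino acids are Lys (K), Arg (R), and His (H).
Matching residues: Arg3, Arg5, Arg6, His7, Lys8, Arg16, Lys24, Arg25.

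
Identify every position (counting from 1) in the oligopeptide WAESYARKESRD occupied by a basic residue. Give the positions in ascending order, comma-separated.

7, 8, 11

Lysine (K), arginine (R), and histidine (H) have basic, nitrogen-containing side chains.
Matching residues: R7, K8, R11.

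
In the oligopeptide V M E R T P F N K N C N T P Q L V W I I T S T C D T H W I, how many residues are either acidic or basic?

Acidic: D, E. Basic: H, K, R.
Acidic residues here: E3, D25 (2).
Basic residues here: R4, K9, H27 (3).
The two groups share no amino acid, so total = 2 + 3 = 5.

5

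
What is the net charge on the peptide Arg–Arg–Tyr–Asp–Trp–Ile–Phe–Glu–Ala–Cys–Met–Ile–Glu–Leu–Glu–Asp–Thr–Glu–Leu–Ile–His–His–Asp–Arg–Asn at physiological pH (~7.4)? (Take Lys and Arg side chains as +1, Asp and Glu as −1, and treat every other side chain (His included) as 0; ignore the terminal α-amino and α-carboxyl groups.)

-4

Positive (K, R): Arg1, Arg2, Arg24 → +3.
Negative (D, E): Asp4, Glu8, Glu13, Glu15, Asp16, Glu18, Asp23 → −7.
Net charge = (+3) + (−7) = −4.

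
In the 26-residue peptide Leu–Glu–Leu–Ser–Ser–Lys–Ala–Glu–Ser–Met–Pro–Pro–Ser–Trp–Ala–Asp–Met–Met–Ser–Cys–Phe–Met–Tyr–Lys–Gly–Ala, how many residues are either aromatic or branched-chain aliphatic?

Aromatic: F, W, Y. Branched-chain aliphatic: I, L, V.
Aromatic residues here: Trp14, Phe21, Tyr23 (3).
Branched-chain aliphatic residues here: Leu1, Leu3 (2).
The two groups share no amino acid, so total = 3 + 2 = 5.

5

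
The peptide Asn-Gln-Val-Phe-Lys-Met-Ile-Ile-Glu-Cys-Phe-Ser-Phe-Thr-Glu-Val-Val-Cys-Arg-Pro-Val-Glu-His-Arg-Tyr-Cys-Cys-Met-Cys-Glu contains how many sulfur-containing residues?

7

Only Cys (C) and Met (M) have a sulfur atom in the side chain.
Matching residues: Met6, Cys10, Cys18, Cys26, Cys27, Met28, Cys29.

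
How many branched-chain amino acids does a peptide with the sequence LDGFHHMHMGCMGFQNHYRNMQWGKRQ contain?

1

The BCAAs are Val, Leu, and Ile — aliphatic side chains with a branch point.
Matching residues: L1.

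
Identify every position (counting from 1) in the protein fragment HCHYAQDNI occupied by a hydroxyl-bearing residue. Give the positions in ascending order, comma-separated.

4

S, T, and Y are the three residues with a side-chain hydroxyl.
Matching residues: Y4.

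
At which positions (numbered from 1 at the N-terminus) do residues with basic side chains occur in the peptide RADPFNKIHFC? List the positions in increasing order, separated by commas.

1, 7, 9

The basic amino acids are Lys (K), Arg (R), and His (H).
Matching residues: R1, K7, H9.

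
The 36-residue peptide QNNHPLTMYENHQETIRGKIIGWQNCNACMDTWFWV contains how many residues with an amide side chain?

8

Only N (asparagine) and Q (glutamine) carry a side-chain carboxamide.
Matching residues: Q1, N2, N3, N11, Q13, Q24, N25, N27.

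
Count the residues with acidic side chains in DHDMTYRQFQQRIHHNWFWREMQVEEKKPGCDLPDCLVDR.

8

Only D (aspartate) and E (glutamate) carry a side-chain carboxylic acid.
Matching residues: D1, D3, E21, E25, E26, D32, D35, D39.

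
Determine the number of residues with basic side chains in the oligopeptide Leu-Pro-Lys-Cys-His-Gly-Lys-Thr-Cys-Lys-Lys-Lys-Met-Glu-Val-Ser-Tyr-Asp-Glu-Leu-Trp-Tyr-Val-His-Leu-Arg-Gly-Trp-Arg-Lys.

The basic amino acids are Lys (K), Arg (R), and His (H).
Matching residues: Lys3, His5, Lys7, Lys10, Lys11, Lys12, His24, Arg26, Arg29, Lys30.

10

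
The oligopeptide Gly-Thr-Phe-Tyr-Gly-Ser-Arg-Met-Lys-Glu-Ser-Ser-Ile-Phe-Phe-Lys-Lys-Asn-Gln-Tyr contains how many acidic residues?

Only D (aspartate) and E (glutamate) carry a side-chain carboxylic acid.
Matching residues: Glu10.

1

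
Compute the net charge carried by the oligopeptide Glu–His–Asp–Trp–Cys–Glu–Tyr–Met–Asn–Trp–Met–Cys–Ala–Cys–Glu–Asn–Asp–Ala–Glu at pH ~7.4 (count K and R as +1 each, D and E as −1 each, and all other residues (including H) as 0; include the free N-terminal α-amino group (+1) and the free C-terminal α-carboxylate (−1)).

-6

Positive (K, R): none → +0.
Negative (D, E): Glu1, Asp3, Glu6, Glu15, Asp17, Glu19 → −6.
The N-terminus (+1) and C-terminus (−1) cancel.
Net charge = (+0) + (−6) = −6.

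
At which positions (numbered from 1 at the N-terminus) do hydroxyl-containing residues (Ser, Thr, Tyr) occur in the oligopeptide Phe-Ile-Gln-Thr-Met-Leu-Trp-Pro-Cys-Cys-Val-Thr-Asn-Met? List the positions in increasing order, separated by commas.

Matching residues: Thr4, Thr12.

4, 12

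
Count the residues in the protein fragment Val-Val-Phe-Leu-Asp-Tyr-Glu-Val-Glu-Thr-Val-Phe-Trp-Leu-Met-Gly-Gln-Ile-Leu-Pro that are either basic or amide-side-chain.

1

Basic: H, K, R. Amide-side-chain: N, Q.
Basic residues here: none (0).
Amide-side-chain residues here: Gln17 (1).
The two groups share no amino acid, so total = 0 + 1 = 1.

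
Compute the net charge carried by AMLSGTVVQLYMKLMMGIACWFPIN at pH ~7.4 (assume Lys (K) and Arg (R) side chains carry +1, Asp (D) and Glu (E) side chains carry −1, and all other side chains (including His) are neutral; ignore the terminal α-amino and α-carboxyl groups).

+1

Positive (K, R): K13 → +1.
Negative (D, E): none → −0.
Net charge = (+1) + (−0) = +1.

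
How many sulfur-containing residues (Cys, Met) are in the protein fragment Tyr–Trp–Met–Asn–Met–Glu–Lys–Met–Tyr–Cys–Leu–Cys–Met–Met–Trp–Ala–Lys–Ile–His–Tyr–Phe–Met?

8

Matching residues: Met3, Met5, Met8, Cys10, Cys12, Met13, Met14, Met22.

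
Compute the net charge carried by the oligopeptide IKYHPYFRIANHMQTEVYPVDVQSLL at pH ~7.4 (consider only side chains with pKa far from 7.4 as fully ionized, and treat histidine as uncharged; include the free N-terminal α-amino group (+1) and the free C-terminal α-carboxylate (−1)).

0

The side chains ionized at physiological pH are Lys/Arg (+1) and Asp/Glu (−1); with His treated as neutral, nothing else contributes.
Positive (K, R): K2, R8 → +2.
Negative (D, E): E16, D21 → −2.
The N-terminus (+1) and C-terminus (−1) cancel.
Net charge = (+2) + (−2) = 0.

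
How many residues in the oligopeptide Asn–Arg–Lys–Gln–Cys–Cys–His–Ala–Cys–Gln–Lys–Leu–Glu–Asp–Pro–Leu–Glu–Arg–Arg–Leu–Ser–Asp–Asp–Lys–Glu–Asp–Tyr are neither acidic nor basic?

13

Acidic: D, E. Basic: K, R, H. All other residues are neither.
Matching residues: Asn1, Gln4, Cys5, Cys6, Ala8, Cys9, Gln10, Leu12, Pro15, Leu16, Leu20, Ser21, Tyr27.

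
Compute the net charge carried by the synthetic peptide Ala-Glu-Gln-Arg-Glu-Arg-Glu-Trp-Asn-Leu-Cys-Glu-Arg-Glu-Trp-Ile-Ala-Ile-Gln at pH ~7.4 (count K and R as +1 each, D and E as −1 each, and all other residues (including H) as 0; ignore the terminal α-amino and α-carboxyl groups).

-2

Positive (K, R): Arg4, Arg6, Arg13 → +3.
Negative (D, E): Glu2, Glu5, Glu7, Glu12, Glu14 → −5.
Net charge = (+3) + (−5) = −2.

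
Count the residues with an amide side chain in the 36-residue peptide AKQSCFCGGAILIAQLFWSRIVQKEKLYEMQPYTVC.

The amide-side-chain residues are Asn (N) and Gln (Q).
Matching residues: Q3, Q15, Q23, Q31.

4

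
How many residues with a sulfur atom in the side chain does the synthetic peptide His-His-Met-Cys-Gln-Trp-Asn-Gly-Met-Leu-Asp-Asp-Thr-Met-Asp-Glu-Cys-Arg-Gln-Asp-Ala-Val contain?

The sulfur-bearing residues are cysteine (–SH) and methionine (–S–CH₃).
Matching residues: Met3, Cys4, Met9, Met14, Cys17.

5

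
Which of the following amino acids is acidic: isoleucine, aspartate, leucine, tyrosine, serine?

aspartate

Aspartate (D) and glutamate (E) have carboxylic-acid side chains and are the acidic amino acids.
Of the listed options, only aspartate belongs to this group.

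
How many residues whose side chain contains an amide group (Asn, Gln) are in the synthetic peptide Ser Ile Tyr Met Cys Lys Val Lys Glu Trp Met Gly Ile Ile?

0

None of the 14 residues belong to this group.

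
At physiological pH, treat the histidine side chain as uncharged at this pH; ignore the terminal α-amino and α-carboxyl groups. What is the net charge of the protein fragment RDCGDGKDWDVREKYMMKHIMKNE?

At pH ~7.4 the Lys and Arg side chains are protonated (+1), the Asp and Glu side chains are deprotonated (−1), and with His taken as neutral all other side chains carry no charge.
Positive (K, R): R1, K7, R12, K14, K18, K22 → +6.
Negative (D, E): D2, D5, D8, D10, E13, E24 → −6.
Net charge = (+6) + (−6) = 0.

0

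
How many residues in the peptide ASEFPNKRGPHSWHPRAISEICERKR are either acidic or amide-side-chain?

Acidic: D, E. Amide-side-chain: N, Q.
Acidic residues here: E3, E20, E23 (3).
Amide-side-chain residues here: N6 (1).
The two groups share no amino acid, so total = 3 + 1 = 4.

4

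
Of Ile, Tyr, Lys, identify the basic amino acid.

Lys

The basic amino acids are Lys (K), Arg (R), and His (H).
Of the listed options, only Lys belongs to this group.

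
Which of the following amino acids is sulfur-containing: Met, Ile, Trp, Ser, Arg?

Met

Cysteine (C, thiol) and methionine (M, thioether) are the two sulfur-containing amino acids.
Of the listed options, only Met belongs to this group.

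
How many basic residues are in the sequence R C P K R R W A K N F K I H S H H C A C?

Lysine (K), arginine (R), and histidine (H) have basic, nitrogen-containing side chains.
Matching residues: R1, K4, R5, R6, K9, K12, H14, H16, H17.

9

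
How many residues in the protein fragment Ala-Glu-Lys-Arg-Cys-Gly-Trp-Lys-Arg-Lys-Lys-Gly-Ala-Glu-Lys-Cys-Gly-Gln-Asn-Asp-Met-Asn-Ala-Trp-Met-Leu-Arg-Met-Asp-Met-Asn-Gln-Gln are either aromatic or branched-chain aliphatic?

3

Aromatic: F, W, Y. Branched-chain aliphatic: I, L, V.
Aromatic residues here: Trp7, Trp24 (2).
Branched-chain aliphatic residues here: Leu26 (1).
The two groups share no amino acid, so total = 2 + 1 = 3.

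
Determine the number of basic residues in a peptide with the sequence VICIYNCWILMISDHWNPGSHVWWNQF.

Lysine (K), arginine (R), and histidine (H) have basic, nitrogen-containing side chains.
Matching residues: H15, H21.

2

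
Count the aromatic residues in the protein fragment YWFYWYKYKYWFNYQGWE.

Phenylalanine (F), tryptophan (W), and tyrosine (Y) have aromatic ring side chains.
Matching residues: Y1, W2, F3, Y4, W5, Y6, Y8, Y10, W11, F12, Y14, W17.

12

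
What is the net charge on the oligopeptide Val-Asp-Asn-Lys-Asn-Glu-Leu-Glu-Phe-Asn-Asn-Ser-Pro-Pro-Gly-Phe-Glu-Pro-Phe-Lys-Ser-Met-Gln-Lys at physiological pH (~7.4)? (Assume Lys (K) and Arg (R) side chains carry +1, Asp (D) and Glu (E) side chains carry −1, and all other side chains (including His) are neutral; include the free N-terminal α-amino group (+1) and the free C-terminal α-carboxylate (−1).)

-1

Positive (K, R): Lys4, Lys20, Lys24 → +3.
Negative (D, E): Asp2, Glu6, Glu8, Glu17 → −4.
The N-terminus (+1) and C-terminus (−1) cancel.
Net charge = (+3) + (−4) = −1.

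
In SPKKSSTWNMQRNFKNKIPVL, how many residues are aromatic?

2

The aromatic amino acids are Phe (F, benzyl), Trp (W, indole), and Tyr (Y, phenol).
Matching residues: W8, F14.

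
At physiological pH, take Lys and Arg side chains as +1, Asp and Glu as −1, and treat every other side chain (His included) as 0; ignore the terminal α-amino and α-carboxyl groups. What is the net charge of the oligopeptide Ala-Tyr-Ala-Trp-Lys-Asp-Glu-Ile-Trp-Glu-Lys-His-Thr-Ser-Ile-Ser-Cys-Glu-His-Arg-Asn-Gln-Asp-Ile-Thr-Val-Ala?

-2

Positive (K, R): Lys5, Lys11, Arg20 → +3.
Negative (D, E): Asp6, Glu7, Glu10, Glu18, Asp23 → −5.
Net charge = (+3) + (−5) = −2.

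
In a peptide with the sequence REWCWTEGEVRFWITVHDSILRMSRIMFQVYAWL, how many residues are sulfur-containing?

The sulfur-bearing residues are cysteine (–SH) and methionine (–S–CH₃).
Matching residues: C4, M23, M27.

3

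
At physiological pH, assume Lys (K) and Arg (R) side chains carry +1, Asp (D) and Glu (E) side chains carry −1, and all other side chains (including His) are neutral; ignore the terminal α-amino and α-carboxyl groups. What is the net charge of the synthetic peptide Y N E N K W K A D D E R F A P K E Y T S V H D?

Positive (K, R): K5, K7, R12, K16 → +4.
Negative (D, E): E3, D9, D10, E11, E17, D23 → −6.
Net charge = (+4) + (−6) = −2.

-2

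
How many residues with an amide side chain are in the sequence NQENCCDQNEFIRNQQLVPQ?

Asparagine (N) and glutamine (Q) have uncharged amide side chains.
Matching residues: N1, Q2, N4, Q8, N9, N14, Q15, Q16, Q20.

9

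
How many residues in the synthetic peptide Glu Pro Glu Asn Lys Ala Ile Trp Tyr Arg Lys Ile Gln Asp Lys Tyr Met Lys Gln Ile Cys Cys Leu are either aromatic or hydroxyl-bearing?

3

Aromatic: F, W, Y. Hydroxyl-bearing: S, T, Y.
Aromatic residues here: Trp8, Tyr9, Tyr16 (3).
Hydroxyl-bearing residues here: Tyr9, Tyr16 (2).
Y is in both groups, so the 2 Y residues must not be double-counted.
Total = 3 + 2 − 2 = 3.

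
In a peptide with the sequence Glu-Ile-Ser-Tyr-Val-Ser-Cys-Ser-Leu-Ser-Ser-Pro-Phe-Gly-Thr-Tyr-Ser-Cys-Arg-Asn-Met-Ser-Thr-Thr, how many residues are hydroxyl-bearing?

12

S, T, and Y are the three residues with a side-chain hydroxyl.
Matching residues: Ser3, Tyr4, Ser6, Ser8, Ser10, Ser11, Thr15, Tyr16, Ser17, Ser22, Thr23, Thr24.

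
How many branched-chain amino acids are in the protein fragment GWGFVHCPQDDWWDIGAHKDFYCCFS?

2

V, L, and I make up the branched-chain aliphatic group.
Matching residues: V5, I15.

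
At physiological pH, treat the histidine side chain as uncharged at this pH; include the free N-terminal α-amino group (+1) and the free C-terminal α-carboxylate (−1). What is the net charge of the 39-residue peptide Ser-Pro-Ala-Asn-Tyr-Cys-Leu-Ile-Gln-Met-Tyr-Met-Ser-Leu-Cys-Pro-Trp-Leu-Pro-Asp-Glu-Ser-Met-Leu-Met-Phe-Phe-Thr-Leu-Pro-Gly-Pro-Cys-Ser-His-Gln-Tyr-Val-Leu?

-2

The side chains ionized at physiological pH are Lys/Arg (+1) and Asp/Glu (−1); with His treated as neutral, nothing else contributes.
Positive (K, R): none → +0.
Negative (D, E): Asp20, Glu21 → −2.
The N-terminus (+1) and C-terminus (−1) cancel.
Net charge = (+0) + (−2) = −2.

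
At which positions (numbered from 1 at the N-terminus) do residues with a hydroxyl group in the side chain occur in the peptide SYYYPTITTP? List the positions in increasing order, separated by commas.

Serine (S), threonine (T), and tyrosine (Y) each carry a hydroxyl group on the side chain.
Matching residues: S1, Y2, Y3, Y4, T6, T8, T9.

1, 2, 3, 4, 6, 8, 9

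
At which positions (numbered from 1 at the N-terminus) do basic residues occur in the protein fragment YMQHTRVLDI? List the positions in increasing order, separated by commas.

4, 6

K, R, and H are the three residues with basic side chains (ε-amine, guanidinium, and imidazole respectively).
Matching residues: H4, R6.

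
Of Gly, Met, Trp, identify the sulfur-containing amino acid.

Met

The sulfur-bearing residues are cysteine (–SH) and methionine (–S–CH₃).
Of the listed options, only Met belongs to this group.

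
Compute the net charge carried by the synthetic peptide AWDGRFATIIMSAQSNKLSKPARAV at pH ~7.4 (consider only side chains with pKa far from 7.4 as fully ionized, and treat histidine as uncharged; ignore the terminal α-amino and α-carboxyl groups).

Near pH 7.4, K and R contribute +1 each, D and E contribute −1 each, and every other side chain (His included, as stated) is uncharged.
Positive (K, R): R5, K17, K20, R23 → +4.
Negative (D, E): D3 → −1.
Net charge = (+4) + (−1) = +3.

+3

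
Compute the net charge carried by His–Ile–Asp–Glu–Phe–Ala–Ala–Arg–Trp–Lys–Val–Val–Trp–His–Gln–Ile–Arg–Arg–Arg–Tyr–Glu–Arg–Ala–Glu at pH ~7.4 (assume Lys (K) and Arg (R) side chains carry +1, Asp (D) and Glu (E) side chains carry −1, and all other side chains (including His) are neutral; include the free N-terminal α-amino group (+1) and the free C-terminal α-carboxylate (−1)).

Positive (K, R): Arg8, Lys10, Arg17, Arg18, Arg19, Arg22 → +6.
Negative (D, E): Asp3, Glu4, Glu21, Glu24 → −4.
The N-terminus (+1) and C-terminus (−1) cancel.
Net charge = (+6) + (−4) = +2.

+2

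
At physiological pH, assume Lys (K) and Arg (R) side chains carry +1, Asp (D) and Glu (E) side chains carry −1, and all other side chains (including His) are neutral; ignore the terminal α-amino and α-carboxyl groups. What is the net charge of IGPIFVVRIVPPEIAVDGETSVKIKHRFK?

Positive (K, R): R8, K23, K25, R27, K29 → +5.
Negative (D, E): E13, D17, E19 → −3.
Net charge = (+5) + (−3) = +2.

+2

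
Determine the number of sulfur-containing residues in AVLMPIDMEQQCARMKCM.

6

Cysteine (C, thiol) and methionine (M, thioether) are the two sulfur-containing amino acids.
Matching residues: M4, M8, C12, M15, C17, M18.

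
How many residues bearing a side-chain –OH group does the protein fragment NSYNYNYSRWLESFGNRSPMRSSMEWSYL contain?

11

Serine (S), threonine (T), and tyrosine (Y) each carry a hydroxyl group on the side chain.
Matching residues: S2, Y3, Y5, Y7, S8, S13, S18, S22, S23, S27, Y28.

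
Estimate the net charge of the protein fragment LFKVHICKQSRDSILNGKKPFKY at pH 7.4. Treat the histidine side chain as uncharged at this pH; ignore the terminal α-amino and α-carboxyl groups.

+5

The side chains ionized at physiological pH are Lys/Arg (+1) and Asp/Glu (−1); with His treated as neutral, nothing else contributes.
Positive (K, R): K3, K8, R11, K18, K19, K22 → +6.
Negative (D, E): D12 → −1.
Net charge = (+6) + (−1) = +5.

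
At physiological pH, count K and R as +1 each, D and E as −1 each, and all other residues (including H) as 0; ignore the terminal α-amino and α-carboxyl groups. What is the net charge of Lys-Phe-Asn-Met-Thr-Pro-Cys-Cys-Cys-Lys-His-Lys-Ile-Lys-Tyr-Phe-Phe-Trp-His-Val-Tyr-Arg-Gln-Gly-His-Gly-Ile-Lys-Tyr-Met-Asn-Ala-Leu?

Positive (K, R): Lys1, Lys10, Lys12, Lys14, Arg22, Lys28 → +6.
Negative (D, E): none → −0.
Net charge = (+6) + (−0) = +6.

+6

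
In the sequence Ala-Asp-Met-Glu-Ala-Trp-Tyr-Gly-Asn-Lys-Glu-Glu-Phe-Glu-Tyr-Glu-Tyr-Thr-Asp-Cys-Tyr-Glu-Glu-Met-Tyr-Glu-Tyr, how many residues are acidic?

Only D (aspartate) and E (glutamate) carry a side-chain carboxylic acid.
Matching residues: Asp2, Glu4, Glu11, Glu12, Glu14, Glu16, Asp19, Glu22, Glu23, Glu26.

10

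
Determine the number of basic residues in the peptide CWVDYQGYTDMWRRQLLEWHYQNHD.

4

Lysine (K), arginine (R), and histidine (H) have basic, nitrogen-containing side chains.
Matching residues: R13, R14, H20, H24.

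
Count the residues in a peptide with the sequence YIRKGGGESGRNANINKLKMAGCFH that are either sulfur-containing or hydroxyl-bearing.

4

Sulfur-containing: C, M. Hydroxyl-bearing: S, T, Y.
Sulfur-containing residues here: M20, C23 (2).
Hydroxyl-bearing residues here: Y1, S9 (2).
The two groups share no amino acid, so total = 2 + 2 = 4.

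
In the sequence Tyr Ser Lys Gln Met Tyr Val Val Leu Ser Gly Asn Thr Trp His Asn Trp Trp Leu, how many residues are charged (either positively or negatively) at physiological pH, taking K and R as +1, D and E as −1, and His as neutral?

Charged side chains at pH ~7.4: K, R (positive); D, E (negative).
Matching residues: Lys3.

1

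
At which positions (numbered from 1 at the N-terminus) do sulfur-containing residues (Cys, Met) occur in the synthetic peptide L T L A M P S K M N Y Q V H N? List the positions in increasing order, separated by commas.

5, 9

Matching residues: M5, M9.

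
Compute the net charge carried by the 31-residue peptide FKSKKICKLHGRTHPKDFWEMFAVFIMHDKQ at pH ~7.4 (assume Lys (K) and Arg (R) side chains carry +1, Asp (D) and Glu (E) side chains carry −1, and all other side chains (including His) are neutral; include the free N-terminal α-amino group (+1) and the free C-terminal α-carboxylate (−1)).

+4

Positive (K, R): K2, K4, K5, K8, R12, K16, K30 → +7.
Negative (D, E): D17, E20, D29 → −3.
The N-terminus (+1) and C-terminus (−1) cancel.
Net charge = (+7) + (−3) = +4.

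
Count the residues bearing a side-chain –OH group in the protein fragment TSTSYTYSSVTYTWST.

14

S, T, and Y are the three residues with a side-chain hydroxyl.
Matching residues: T1, S2, T3, S4, Y5, T6, Y7, S8, S9, T11, Y12, T13, S15, T16.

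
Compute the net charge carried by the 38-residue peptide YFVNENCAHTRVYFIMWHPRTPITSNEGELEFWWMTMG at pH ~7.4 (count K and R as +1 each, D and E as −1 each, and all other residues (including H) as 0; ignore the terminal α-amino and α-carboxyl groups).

-2

Positive (K, R): R11, R20 → +2.
Negative (D, E): E5, E27, E29, E31 → −4.
Net charge = (+2) + (−4) = −2.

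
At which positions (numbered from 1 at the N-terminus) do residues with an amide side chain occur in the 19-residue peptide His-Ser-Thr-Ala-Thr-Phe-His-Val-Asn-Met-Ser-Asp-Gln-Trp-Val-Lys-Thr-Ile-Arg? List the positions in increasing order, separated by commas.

9, 13

The amide-side-chain residues are Asn (N) and Gln (Q).
Matching residues: Asn9, Gln13.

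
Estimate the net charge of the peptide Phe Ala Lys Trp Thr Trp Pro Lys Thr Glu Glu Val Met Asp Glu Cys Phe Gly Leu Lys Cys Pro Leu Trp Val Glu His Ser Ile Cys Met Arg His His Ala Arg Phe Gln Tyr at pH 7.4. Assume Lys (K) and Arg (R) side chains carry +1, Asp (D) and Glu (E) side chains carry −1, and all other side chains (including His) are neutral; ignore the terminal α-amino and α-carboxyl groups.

0

Positive (K, R): Lys3, Lys8, Lys20, Arg32, Arg36 → +5.
Negative (D, E): Glu10, Glu11, Asp14, Glu15, Glu26 → −5.
Net charge = (+5) + (−5) = 0.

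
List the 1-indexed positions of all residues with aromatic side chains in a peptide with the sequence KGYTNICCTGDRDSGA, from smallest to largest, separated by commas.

The aromatic amino acids are Phe (F, benzyl), Trp (W, indole), and Tyr (Y, phenol).
Matching residues: Y3.

3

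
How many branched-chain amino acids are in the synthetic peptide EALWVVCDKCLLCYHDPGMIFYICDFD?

7

Valine (V), leucine (L), and isoleucine (I) are the branched-chain amino acids.
Matching residues: L3, V5, V6, L11, L12, I20, I23.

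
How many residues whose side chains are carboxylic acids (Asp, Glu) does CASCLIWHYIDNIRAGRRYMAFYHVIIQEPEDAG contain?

Matching residues: D11, E29, E31, D32.

4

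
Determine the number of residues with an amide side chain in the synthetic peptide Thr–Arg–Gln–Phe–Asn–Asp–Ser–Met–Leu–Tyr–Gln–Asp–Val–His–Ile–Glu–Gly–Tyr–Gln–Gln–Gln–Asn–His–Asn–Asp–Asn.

9

Asparagine (N) and glutamine (Q) have uncharged amide side chains.
Matching residues: Gln3, Asn5, Gln11, Gln19, Gln20, Gln21, Asn22, Asn24, Asn26.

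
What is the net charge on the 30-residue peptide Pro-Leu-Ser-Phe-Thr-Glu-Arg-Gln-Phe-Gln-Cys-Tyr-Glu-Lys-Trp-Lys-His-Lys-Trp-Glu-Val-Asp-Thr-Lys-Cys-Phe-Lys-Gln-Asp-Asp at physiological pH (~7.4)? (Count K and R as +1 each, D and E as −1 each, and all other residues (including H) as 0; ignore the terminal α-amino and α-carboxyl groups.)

Positive (K, R): Arg7, Lys14, Lys16, Lys18, Lys24, Lys27 → +6.
Negative (D, E): Glu6, Glu13, Glu20, Asp22, Asp29, Asp30 → −6.
Net charge = (+6) + (−6) = 0.

0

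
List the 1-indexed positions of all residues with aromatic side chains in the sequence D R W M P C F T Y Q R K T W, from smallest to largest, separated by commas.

3, 7, 9, 14

Phenylalanine (F), tryptophan (W), and tyrosine (Y) have aromatic ring side chains.
Matching residues: W3, F7, Y9, W14.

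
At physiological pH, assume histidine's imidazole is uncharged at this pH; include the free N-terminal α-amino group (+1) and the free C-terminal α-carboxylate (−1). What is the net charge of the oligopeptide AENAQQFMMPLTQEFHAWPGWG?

At pH ~7.4 the Lys and Arg side chains are protonated (+1), the Asp and Glu side chains are deprotonated (−1), and with His taken as neutral all other side chains carry no charge.
Positive (K, R): none → +0.
Negative (D, E): E2, E14 → −2.
The N-terminus (+1) and C-terminus (−1) cancel.
Net charge = (+0) + (−2) = −2.

-2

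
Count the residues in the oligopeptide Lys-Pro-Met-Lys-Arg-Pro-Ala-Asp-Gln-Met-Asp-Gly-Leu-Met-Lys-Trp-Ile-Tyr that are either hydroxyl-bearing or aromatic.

Hydroxyl-bearing: S, T, Y. Aromatic: F, W, Y.
Hydroxyl-bearing residues here: Tyr18 (1).
Aromatic residues here: Trp16, Tyr18 (2).
Y is in both groups, so the 1 Y residue must not be double-counted.
Total = 1 + 2 − 1 = 2.

2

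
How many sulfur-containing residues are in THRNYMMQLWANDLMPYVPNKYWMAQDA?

Cysteine (C, thiol) and methionine (M, thioether) are the two sulfur-containing amino acids.
Matching residues: M6, M7, M15, M24.

4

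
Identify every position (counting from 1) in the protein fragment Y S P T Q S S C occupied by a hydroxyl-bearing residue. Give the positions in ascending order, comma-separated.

Serine (S), threonine (T), and tyrosine (Y) each carry a hydroxyl group on the side chain.
Matching residues: Y1, S2, T4, S6, S7.

1, 2, 4, 6, 7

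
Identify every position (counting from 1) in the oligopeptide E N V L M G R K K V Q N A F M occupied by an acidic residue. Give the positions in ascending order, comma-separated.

Only D (aspartate) and E (glutamate) carry a side-chain carboxylic acid.
Matching residues: E1.

1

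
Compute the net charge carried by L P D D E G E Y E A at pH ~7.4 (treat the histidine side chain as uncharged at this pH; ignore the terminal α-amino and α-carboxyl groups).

-5

At pH ~7.4 the Lys and Arg side chains are protonated (+1), the Asp and Glu side chains are deprotonated (−1), and with His taken as neutral all other side chains carry no charge.
Positive (K, R): none → +0.
Negative (D, E): D3, D4, E5, E7, E9 → −5.
Net charge = (+0) + (−5) = −5.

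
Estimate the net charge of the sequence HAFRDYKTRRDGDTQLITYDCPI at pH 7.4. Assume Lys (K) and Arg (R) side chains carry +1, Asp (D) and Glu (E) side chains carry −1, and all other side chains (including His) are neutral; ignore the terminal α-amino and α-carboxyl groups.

0

Positive (K, R): R4, K7, R9, R10 → +4.
Negative (D, E): D5, D11, D13, D20 → −4.
Net charge = (+4) + (−4) = 0.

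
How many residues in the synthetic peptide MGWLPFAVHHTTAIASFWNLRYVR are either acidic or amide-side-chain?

1

Acidic: D, E. Amide-side-chain: N, Q.
Acidic residues here: none (0).
Amide-side-chain residues here: N19 (1).
The two groups share no amino acid, so total = 0 + 1 = 1.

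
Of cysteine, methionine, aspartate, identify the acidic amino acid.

Aspartate (D) and glutamate (E) have carboxylic-acid side chains and are the acidic amino acids.
Of the listed options, only aspartate belongs to this group.

aspartate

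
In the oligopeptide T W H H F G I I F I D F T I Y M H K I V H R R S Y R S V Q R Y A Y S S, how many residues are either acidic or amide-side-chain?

2

Acidic: D, E. Amide-side-chain: N, Q.
Acidic residues here: D11 (1).
Amide-side-chain residues here: Q29 (1).
The two groups share no amino acid, so total = 1 + 1 = 2.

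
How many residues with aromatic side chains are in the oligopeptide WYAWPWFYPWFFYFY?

12

The aromatic amino acids are Phe (F, benzyl), Trp (W, indole), and Tyr (Y, phenol).
Matching residues: W1, Y2, W4, W6, F7, Y8, W10, F11, F12, Y13, F14, Y15.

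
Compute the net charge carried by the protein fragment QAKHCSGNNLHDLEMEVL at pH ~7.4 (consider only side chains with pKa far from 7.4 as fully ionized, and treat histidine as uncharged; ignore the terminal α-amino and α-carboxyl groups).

The side chains ionized at physiological pH are Lys/Arg (+1) and Asp/Glu (−1); with His treated as neutral, nothing else contributes.
Positive (K, R): K3 → +1.
Negative (D, E): D12, E14, E16 → −3.
Net charge = (+1) + (−3) = −2.

-2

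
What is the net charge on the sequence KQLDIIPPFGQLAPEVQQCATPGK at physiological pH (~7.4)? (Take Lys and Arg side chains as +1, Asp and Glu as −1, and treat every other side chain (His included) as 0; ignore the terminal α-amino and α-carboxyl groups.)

0

Positive (K, R): K1, K24 → +2.
Negative (D, E): D4, E15 → −2.
Net charge = (+2) + (−2) = 0.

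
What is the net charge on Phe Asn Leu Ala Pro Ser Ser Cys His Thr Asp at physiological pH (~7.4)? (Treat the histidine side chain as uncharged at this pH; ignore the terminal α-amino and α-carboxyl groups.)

-1

At pH ~7.4 the Lys and Arg side chains are protonated (+1), the Asp and Glu side chains are deprotonated (−1), and with His taken as neutral all other side chains carry no charge.
Positive (K, R): none → +0.
Negative (D, E): Asp11 → −1.
Net charge = (+0) + (−1) = −1.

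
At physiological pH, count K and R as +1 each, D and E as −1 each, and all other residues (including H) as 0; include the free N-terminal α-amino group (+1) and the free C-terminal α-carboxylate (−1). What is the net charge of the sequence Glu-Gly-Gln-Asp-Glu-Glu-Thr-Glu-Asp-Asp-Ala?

Positive (K, R): none → +0.
Negative (D, E): Glu1, Asp4, Glu5, Glu6, Glu8, Asp9, Asp10 → −7.
The N-terminus (+1) and C-terminus (−1) cancel.
Net charge = (+0) + (−7) = −7.

-7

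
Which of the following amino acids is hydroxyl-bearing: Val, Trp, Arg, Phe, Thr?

Serine (S), threonine (T), and tyrosine (Y) each carry a hydroxyl group on the side chain.
Of the listed options, only Thr belongs to this group.

Thr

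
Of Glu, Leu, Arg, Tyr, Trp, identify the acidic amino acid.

Only D (aspartate) and E (glutamate) carry a side-chain carboxylic acid.
Of the listed options, only Glu belongs to this group.

Glu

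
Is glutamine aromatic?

F, W, and Y each carry an aromatic ring on the side chain.
Glutamine is not in this group.

No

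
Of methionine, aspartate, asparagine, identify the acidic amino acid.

aspartate

Only D (aspartate) and E (glutamate) carry a side-chain carboxylic acid.
Of the listed options, only aspartate belongs to this group.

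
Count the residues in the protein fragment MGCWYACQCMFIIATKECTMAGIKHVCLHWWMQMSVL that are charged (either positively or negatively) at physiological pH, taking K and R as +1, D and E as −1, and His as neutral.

Charged side chains at pH ~7.4: K, R (positive); D, E (negative).
Matching residues: K16, E17, K24.

3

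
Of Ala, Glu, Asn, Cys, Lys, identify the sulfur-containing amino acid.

Cys

Cysteine (C, thiol) and methionine (M, thioether) are the two sulfur-containing amino acids.
Of the listed options, only Cys belongs to this group.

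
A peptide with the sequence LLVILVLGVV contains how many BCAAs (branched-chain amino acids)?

Valine (V), leucine (L), and isoleucine (I) are the branched-chain amino acids.
Matching residues: L1, L2, V3, I4, L5, V6, L7, V9, V10.

9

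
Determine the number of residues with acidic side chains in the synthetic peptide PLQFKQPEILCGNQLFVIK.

The acidic residues are Asp (D) and Glu (E), whose side chains end in a carboxylate group.
Matching residues: E8.

1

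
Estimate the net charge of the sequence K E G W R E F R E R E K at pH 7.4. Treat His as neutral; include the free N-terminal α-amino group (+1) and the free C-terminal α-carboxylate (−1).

The side chains ionized at physiological pH are Lys/Arg (+1) and Asp/Glu (−1); with His treated as neutral, nothing else contributes.
Positive (K, R): K1, R5, R8, R10, K12 → +5.
Negative (D, E): E2, E6, E9, E11 → −4.
The N-terminus (+1) and C-terminus (−1) cancel.
Net charge = (+5) + (−4) = +1.

+1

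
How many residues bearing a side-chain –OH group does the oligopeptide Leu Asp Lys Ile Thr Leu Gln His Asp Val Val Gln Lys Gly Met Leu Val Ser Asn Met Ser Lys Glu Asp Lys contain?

Serine (S), threonine (T), and tyrosine (Y) each carry a hydroxyl group on the side chain.
Matching residues: Thr5, Ser18, Ser21.

3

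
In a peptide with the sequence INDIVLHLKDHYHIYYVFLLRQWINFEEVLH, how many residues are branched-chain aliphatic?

The BCAAs are Val, Leu, and Ile — aliphatic side chains with a branch point.
Matching residues: I1, I4, V5, L6, L8, I14, V17, L19, L20, I24, V29, L30.

12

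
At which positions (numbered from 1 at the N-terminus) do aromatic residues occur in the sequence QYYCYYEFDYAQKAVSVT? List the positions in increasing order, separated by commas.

The aromatic amino acids are Phe (F, benzyl), Trp (W, indole), and Tyr (Y, phenol).
Matching residues: Y2, Y3, Y5, Y6, F8, Y10.

2, 3, 5, 6, 8, 10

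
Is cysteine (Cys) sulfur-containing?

Yes

The sulfur-bearing residues are cysteine (–SH) and methionine (–S–CH₃).
Cysteine is in this group.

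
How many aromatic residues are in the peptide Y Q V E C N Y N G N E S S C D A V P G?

Phenylalanine (F), tryptophan (W), and tyrosine (Y) have aromatic ring side chains.
Matching residues: Y1, Y7.

2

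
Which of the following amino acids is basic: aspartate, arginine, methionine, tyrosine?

arginine

The basic amino acids are Lys (K), Arg (R), and His (H).
Of the listed options, only arginine belongs to this group.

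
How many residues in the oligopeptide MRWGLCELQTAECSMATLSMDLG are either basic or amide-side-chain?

2

Basic: H, K, R. Amide-side-chain: N, Q.
Basic residues here: R2 (1).
Amide-side-chain residues here: Q9 (1).
The two groups share no amino acid, so total = 1 + 1 = 2.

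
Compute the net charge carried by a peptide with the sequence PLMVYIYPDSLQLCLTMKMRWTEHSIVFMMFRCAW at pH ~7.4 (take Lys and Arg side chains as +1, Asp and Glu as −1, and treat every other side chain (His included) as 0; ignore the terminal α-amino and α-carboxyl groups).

+1

Positive (K, R): K18, R20, R32 → +3.
Negative (D, E): D9, E23 → −2.
Net charge = (+3) + (−2) = +1.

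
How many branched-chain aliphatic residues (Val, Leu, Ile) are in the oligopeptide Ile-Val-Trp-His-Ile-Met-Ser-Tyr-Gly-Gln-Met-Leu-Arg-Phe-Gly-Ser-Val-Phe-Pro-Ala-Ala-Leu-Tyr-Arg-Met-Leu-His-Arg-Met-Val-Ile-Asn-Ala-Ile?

10

Matching residues: Ile1, Val2, Ile5, Leu12, Val17, Leu22, Leu26, Val30, Ile31, Ile34.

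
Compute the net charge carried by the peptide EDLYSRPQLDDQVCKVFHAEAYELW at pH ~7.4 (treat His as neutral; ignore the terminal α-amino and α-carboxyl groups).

-4

The side chains ionized at physiological pH are Lys/Arg (+1) and Asp/Glu (−1); with His treated as neutral, nothing else contributes.
Positive (K, R): R6, K15 → +2.
Negative (D, E): E1, D2, D10, D11, E20, E23 → −6.
Net charge = (+2) + (−6) = −4.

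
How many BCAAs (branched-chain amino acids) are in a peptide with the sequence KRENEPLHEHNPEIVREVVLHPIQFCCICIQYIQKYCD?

10

The BCAAs are Val, Leu, and Ile — aliphatic side chains with a branch point.
Matching residues: L7, I14, V15, V18, V19, L20, I23, I28, I30, I33.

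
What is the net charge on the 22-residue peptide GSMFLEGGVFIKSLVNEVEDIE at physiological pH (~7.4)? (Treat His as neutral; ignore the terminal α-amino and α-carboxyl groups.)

-4

At pH ~7.4 the Lys and Arg side chains are protonated (+1), the Asp and Glu side chains are deprotonated (−1), and with His taken as neutral all other side chains carry no charge.
Positive (K, R): K12 → +1.
Negative (D, E): E6, E17, E19, D20, E22 → −5.
Net charge = (+1) + (−5) = −4.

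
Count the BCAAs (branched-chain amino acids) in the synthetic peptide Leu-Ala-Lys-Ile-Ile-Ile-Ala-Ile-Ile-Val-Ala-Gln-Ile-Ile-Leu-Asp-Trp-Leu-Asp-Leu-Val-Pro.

13

The BCAAs are Val, Leu, and Ile — aliphatic side chains with a branch point.
Matching residues: Leu1, Ile4, Ile5, Ile6, Ile8, Ile9, Val10, Ile13, Ile14, Leu15, Leu18, Leu20, Val21.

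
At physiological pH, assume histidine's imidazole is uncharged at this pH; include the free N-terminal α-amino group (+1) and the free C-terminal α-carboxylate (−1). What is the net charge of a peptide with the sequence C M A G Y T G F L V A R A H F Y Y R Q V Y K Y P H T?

The side chains ionized at physiological pH are Lys/Arg (+1) and Asp/Glu (−1); with His treated as neutral, nothing else contributes.
Positive (K, R): R12, R18, K22 → +3.
Negative (D, E): none → −0.
The N-terminus (+1) and C-terminus (−1) cancel.
Net charge = (+3) + (−0) = +3.

+3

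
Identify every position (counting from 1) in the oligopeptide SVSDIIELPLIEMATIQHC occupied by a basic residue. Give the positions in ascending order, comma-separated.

Lysine (K), arginine (R), and histidine (H) have basic, nitrogen-containing side chains.
Matching residues: H18.

18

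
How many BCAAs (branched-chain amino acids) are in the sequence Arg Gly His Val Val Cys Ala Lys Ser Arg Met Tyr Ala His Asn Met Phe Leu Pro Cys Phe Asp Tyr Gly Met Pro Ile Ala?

4

Valine (V), leucine (L), and isoleucine (I) are the branched-chain amino acids.
Matching residues: Val4, Val5, Leu18, Ile27.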